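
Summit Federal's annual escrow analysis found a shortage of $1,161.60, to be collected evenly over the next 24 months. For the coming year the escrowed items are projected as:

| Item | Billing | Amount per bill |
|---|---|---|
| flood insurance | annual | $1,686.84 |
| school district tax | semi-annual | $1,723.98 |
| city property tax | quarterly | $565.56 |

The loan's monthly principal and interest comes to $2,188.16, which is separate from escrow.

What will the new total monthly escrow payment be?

Flood insurance — $1,686.84
School district tax — $1,723.98 × 2 = $3,447.96
City property tax — $565.56 × 4 = $2,262.24
Yearly total = $1,686.84 + $3,447.96 + $2,262.24 = $7,397.04
Monthly = $7,397.04 ÷ 12 = $616.42
Shortage per month = $1,161.60 / 24 = $48.40
New monthly escrow = $616.42 + $48.40 = $664.82

$664.82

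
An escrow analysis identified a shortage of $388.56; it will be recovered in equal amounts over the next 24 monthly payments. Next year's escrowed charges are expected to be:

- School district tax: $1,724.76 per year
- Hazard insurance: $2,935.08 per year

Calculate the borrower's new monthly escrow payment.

$404.51

School district tax — $1,724.76 per year
Hazard insurance — $2,935.08 per year
Yearly total = $1,724.76 + $2,935.08 = $4,659.84
Monthly escrow = $4,659.84 / 12 = $388.32
Shortage per month = $388.56 ÷ 24 = $16.19
New monthly escrow = $388.32 + $16.19 = $404.51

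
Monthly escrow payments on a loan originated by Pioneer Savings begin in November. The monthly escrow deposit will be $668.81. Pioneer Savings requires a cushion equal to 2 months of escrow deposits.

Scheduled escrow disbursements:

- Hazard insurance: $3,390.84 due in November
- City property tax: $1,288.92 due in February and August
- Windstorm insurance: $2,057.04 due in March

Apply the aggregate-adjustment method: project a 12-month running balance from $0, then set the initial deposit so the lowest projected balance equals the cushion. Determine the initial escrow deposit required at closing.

Cushion = 2 × $668.81 = $1,337.62
Trial balance (start $0, +$668.81 each month, − disbursements):
  Nov: +$668.81 − $3,390.84 → -$2,722.03
  Dec: +$668.81 → -$2,053.22
  Jan: +$668.81 → -$1,384.41
  Feb: +$668.81 − $1,288.92 → -$2,004.52
  Mar: +$668.81 − $2,057.04 → -$3,392.75
  Apr: +$668.81 → -$2,723.94
  May: +$668.81 → -$2,055.13
  Jun: +$668.81 → -$1,386.32
  Jul: +$668.81 → -$717.51
  Aug: +$668.81 − $1,288.92 → -$1,337.62
  Sep: +$668.81 → -$668.81
  Oct: +$668.81 → $0.00
Lowest trial balance = -$3,392.75 (Mar)
Initial deposit = cushion − low point = $1,337.62 − (-$3,392.75) = $4,730.37

$4,730.37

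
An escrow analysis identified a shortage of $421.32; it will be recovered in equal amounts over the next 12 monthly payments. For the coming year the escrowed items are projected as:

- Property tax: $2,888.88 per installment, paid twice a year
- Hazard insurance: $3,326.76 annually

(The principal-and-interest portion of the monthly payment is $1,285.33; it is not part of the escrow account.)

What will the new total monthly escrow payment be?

$793.82

Property tax: $2,888.88 × 2 = $5,777.76/yr
Hazard insurance: $3,326.76/yr
Total per year = $5,777.76 + $3,326.76 = $9,104.52
Monthly = $9,104.52 ÷ 12 = $758.71
Shortage spread = $421.32 / 12 = $35.11/mo
New monthly escrow = $758.71 + $35.11 = $793.82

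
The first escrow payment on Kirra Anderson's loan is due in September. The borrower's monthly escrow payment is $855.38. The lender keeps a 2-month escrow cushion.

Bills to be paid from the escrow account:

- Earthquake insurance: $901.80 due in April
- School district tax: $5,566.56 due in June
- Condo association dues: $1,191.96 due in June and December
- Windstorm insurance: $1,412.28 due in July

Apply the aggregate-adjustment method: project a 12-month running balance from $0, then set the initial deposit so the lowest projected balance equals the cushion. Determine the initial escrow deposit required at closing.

Cushion = 2 × $855.38 = $1,710.76
Trial balance (start $0, +$855.38 each month, − disbursements):
  Sep: +$855.38 → $855.38
  Oct: +$855.38 → $1,710.76
  Nov: +$855.38 → $2,566.14
  Dec: +$855.38 − $1,191.96 → $2,229.56
  Jan: +$855.38 → $3,084.94
  Feb: +$855.38 → $3,940.32
  Mar: +$855.38 → $4,795.70
  Apr: +$855.38 − $901.80 → $4,749.28
  May: +$855.38 → $5,604.66
  Jun: +$855.38 − $6,758.52 → -$298.48
  Jul: +$855.38 − $1,412.28 → -$855.38
  Aug: +$855.38 → $0.00
Lowest trial balance = -$855.38 (Jul)
Initial deposit = cushion − low point = $1,710.76 − (-$855.38) = $2,566.14

$2,566.14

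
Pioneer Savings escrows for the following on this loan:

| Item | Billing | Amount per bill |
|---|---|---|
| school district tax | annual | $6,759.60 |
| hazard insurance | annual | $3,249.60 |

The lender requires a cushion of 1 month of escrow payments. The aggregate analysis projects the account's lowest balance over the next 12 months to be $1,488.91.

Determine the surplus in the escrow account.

$654.81

School district tax — $6,759.60
Hazard insurance — $3,249.60
Total annual escrow = $6,759.60 + $3,249.60 = $10,009.20
Per month = $10,009.20 / 12 = $834.10
Required reserve = 1 × $834.10 = $834.10
Surplus = $1,488.91 − $834.10 = $654.81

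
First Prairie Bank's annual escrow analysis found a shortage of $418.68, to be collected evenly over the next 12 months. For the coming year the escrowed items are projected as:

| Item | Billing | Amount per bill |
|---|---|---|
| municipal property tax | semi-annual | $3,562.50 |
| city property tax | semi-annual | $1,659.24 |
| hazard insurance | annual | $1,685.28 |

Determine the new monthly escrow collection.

Municipal property tax: $3,562.50 × 2 = $7,125.00 annually
City property tax: $1,659.24 × 2 = $3,318.48 annually
Hazard insurance: $1,685.28 annually
Combined annual = $12,128.76
Per month = $12,128.76 / 12 = $1,010.73
Monthly shortage recovery: $418.68 / 12 = $34.89
Adjusted monthly = $1,010.73 + $34.89 = $1,045.62

$1,045.62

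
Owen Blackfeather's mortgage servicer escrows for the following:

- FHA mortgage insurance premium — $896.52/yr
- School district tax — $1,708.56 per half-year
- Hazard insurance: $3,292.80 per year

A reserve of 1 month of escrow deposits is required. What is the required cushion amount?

$633.87

FHA mortgage insurance premium: $896.52 annually
School district tax: $1,708.56 × 2 = $3,417.12 annually
Hazard insurance: $3,292.80 annually
Total annual escrow = $896.52 + $3,417.12 + $3,292.80 = $7,606.44
Monthly = $7,606.44 ÷ 12 = $633.87
Cushion = 1 × $633.87 = $633.87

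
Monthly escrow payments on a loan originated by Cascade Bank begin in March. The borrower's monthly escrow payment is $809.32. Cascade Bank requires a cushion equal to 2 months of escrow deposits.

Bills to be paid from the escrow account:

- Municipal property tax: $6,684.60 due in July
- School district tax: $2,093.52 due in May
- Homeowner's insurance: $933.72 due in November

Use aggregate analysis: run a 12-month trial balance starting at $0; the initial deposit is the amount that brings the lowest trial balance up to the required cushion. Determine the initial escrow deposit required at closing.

$6,350.16

Cushion = 2 × $809.32 = $1,618.64
Trial balance (start $0, +$809.32 each month, − disbursements):
  Mar: +$809.32 → $809.32
  Apr: +$809.32 → $1,618.64
  May: +$809.32 − $2,093.52 → $334.44
  Jun: +$809.32 → $1,143.76
  Jul: +$809.32 − $6,684.60 → -$4,731.52
  Aug: +$809.32 → -$3,922.20
  Sep: +$809.32 → -$3,112.88
  Oct: +$809.32 → -$2,303.56
  Nov: +$809.32 − $933.72 → -$2,427.96
  Dec: +$809.32 → -$1,618.64
  Jan: +$809.32 → -$809.32
  Feb: +$809.32 → $0.00
Lowest trial balance = -$4,731.52 (Jul)
Initial deposit = cushion − low point = $1,618.64 − (-$4,731.52) = $6,350.16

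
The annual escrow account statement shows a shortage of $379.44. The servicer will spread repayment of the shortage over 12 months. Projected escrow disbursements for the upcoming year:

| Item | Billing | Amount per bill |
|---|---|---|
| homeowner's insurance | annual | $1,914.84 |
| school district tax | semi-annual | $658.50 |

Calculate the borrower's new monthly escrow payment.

Homeowner's insurance: $1,914.84 per year
School district tax: $658.50 × 2 = $1,317.00 per year
Combined annual = $1,914.84 + $1,317.00 = $3,231.84
Monthly escrow = $3,231.84 / 12 = $269.32
Shortage per month = $379.44 ÷ 12 = $31.62
New monthly escrow = $269.32 + $31.62 = $300.94

$300.94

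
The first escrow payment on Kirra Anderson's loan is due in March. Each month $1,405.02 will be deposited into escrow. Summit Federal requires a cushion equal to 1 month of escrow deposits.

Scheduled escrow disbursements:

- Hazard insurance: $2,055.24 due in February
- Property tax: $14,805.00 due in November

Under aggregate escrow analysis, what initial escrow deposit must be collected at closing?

$3,564.84

Cushion = 1 × $1,405.02 = $1,405.02
Trial balance (start $0, +$1,405.02 each month, − disbursements):
  Mar: +$1,405.02 → $1,405.02
  Apr: +$1,405.02 → $2,810.04
  May: +$1,405.02 → $4,215.06
  Jun: +$1,405.02 → $5,620.08
  Jul: +$1,405.02 → $7,025.10
  Aug: +$1,405.02 → $8,430.12
  Sep: +$1,405.02 → $9,835.14
  Oct: +$1,405.02 → $11,240.16
  Nov: +$1,405.02 − $14,805.00 → -$2,159.82
  Dec: +$1,405.02 → -$754.80
  Jan: +$1,405.02 → $650.22
  Feb: +$1,405.02 − $2,055.24 → $0.00
Lowest trial balance = -$2,159.82 (Nov)
Initial deposit = cushion − low point = $1,405.02 − (-$2,159.82) = $3,564.84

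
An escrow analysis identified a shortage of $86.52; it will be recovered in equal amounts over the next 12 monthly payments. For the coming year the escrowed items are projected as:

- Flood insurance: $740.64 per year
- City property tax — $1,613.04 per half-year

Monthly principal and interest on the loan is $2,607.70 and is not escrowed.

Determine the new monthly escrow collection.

$337.77

Flood insurance = $740.64/yr
City property tax = $1,613.04 × 2 = $3,226.08/yr
Combined annual = $3,966.72
Monthly escrow = $3,966.72 ÷ 12 = $330.56
Shortage per month = $86.52 ÷ 12 = $7.21
Adjusted monthly = $330.56 + $7.21 = $337.77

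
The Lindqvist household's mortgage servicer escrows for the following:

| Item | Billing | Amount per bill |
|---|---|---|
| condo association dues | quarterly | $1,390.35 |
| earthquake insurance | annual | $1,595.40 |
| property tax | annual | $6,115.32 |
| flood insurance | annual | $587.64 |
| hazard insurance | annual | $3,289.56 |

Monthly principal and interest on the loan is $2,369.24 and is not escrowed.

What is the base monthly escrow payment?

Condo association dues: $1,390.35 × 4 = $5,561.40 annually
Earthquake insurance: $1,595.40 annually
Property tax: $6,115.32 annually
Flood insurance: $587.64 annually
Hazard insurance: $3,289.56 annually
Total annual escrow = $17,149.32
Monthly escrow = $17,149.32 ÷ 12 = $1,429.11

$1,429.11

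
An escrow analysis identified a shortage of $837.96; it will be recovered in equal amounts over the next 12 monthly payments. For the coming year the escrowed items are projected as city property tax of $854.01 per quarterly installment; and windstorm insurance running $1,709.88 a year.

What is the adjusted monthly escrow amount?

City property tax — $854.01 × 4 = $3,416.04 annually
Windstorm insurance — $1,709.88 annually
Yearly total = $3,416.04 + $1,709.88 = $5,125.92
Monthly = $5,125.92 ÷ 12 = $427.16
Monthly shortage recovery: $837.96 / 12 = $69.83
New monthly escrow = $427.16 + $69.83 = $496.99

$496.99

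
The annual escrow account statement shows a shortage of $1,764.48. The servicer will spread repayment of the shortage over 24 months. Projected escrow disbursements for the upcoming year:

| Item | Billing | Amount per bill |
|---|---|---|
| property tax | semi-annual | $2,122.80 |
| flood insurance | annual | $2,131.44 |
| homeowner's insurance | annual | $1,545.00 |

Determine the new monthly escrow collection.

Property tax = $2,122.80 × 2 = $4,245.60 annually
Flood insurance = $2,131.44 annually
Homeowner's insurance = $1,545.00 annually
Total annual escrow = $4,245.60 + $2,131.44 + $1,545.00 = $7,922.04
Monthly escrow = $7,922.04 ÷ 12 = $660.17
Monthly shortage recovery: $1,764.48 ÷ 24 = $73.52
New monthly escrow = $660.17 + $73.52 = $733.69

$733.69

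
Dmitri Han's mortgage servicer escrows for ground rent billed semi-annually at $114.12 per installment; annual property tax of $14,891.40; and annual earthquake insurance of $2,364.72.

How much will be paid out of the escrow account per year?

Ground rent = $114.12 × 2 = $228.24 annually
Property tax = $14,891.40 annually
Earthquake insurance = $2,364.72 annually
Combined annual = $17,484.36

$17,484.36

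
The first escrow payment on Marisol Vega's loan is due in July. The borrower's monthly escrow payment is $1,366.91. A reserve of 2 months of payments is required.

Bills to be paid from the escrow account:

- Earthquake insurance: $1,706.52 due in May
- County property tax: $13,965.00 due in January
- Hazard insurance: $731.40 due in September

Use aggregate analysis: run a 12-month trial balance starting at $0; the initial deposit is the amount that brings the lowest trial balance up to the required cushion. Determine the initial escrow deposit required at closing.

$7,861.85

Cushion = 2 × $1,366.91 = $2,733.82
Trial balance (start $0, +$1,366.91 each month, − disbursements):
  Jul: +$1,366.91 → $1,366.91
  Aug: +$1,366.91 → $2,733.82
  Sep: +$1,366.91 − $731.40 → $3,369.33
  Oct: +$1,366.91 → $4,736.24
  Nov: +$1,366.91 → $6,103.15
  Dec: +$1,366.91 → $7,470.06
  Jan: +$1,366.91 − $13,965.00 → -$5,128.03
  Feb: +$1,366.91 → -$3,761.12
  Mar: +$1,366.91 → -$2,394.21
  Apr: +$1,366.91 → -$1,027.30
  May: +$1,366.91 − $1,706.52 → -$1,366.91
  Jun: +$1,366.91 → $0.00
Lowest trial balance = -$5,128.03 (Jan)
Initial deposit = cushion − low point = $2,733.82 − (-$5,128.03) = $7,861.85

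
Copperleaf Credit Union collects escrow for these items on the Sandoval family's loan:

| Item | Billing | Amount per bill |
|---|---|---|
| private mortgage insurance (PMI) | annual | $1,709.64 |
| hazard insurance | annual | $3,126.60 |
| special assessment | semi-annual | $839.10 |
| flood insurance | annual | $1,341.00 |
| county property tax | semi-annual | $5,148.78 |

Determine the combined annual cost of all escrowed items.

Private mortgage insurance (PMI) = $1,709.64/yr
Hazard insurance = $3,126.60/yr
Special assessment = $839.10 × 2 = $1,678.20/yr
Flood insurance = $1,341.00/yr
County property tax = $5,148.78 × 2 = $10,297.56/yr
Total per year = $18,153.00

$18,153.00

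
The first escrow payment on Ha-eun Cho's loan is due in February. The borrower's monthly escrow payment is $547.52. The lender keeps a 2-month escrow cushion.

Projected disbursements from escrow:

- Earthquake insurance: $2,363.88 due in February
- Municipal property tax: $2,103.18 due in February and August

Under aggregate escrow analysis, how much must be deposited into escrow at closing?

Cushion = 2 × $547.52 = $1,095.04
Trial balance (start $0, +$547.52 each month, − disbursements):
  Feb: +$547.52 − $4,467.06 → -$3,919.54
  Mar: +$547.52 → -$3,372.02
  Apr: +$547.52 → -$2,824.50
  May: +$547.52 → -$2,276.98
  Jun: +$547.52 → -$1,729.46
  Jul: +$547.52 → -$1,181.94
  Aug: +$547.52 − $2,103.18 → -$2,737.60
  Sep: +$547.52 → -$2,190.08
  Oct: +$547.52 → -$1,642.56
  Nov: +$547.52 → -$1,095.04
  Dec: +$547.52 → -$547.52
  Jan: +$547.52 → $0.00
Lowest trial balance = -$3,919.54 (Feb)
Initial deposit = cushion − low point = $1,095.04 − (-$3,919.54) = $5,014.58

$5,014.58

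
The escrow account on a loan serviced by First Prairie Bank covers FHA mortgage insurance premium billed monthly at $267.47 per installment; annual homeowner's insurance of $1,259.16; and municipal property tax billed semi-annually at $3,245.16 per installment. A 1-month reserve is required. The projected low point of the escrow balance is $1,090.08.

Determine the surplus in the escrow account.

$176.82

FHA mortgage insurance premium — $267.47 × 12 = $3,209.64
Homeowner's insurance — $1,259.16
Municipal property tax — $3,245.16 × 2 = $6,490.32
Total per year = $3,209.64 + $1,259.16 + $6,490.32 = $10,959.12
Per month = $10,959.12 / 12 = $913.26
Required cushion = 1 × $913.26 = $913.26
Surplus = $1,090.08 − $913.26 = $176.82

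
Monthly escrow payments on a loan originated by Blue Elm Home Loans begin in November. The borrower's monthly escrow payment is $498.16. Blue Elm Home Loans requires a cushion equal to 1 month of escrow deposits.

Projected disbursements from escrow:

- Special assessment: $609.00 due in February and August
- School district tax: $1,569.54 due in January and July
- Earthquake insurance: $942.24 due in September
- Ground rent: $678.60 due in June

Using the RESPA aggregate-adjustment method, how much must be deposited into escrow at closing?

$996.32

Cushion = 1 × $498.16 = $498.16
Trial balance (start $0, +$498.16 each month, − disbursements):
  Nov: +$498.16 → $498.16
  Dec: +$498.16 → $996.32
  Jan: +$498.16 − $1,569.54 → -$75.06
  Feb: +$498.16 − $609.00 → -$185.90
  Mar: +$498.16 → $312.26
  Apr: +$498.16 → $810.42
  May: +$498.16 → $1,308.58
  Jun: +$498.16 − $678.60 → $1,128.14
  Jul: +$498.16 − $1,569.54 → $56.76
  Aug: +$498.16 − $609.00 → -$54.08
  Sep: +$498.16 − $942.24 → -$498.16
  Oct: +$498.16 → $0.00
Lowest trial balance = -$498.16 (Sep)
Initial deposit = cushion − low point = $498.16 − (-$498.16) = $996.32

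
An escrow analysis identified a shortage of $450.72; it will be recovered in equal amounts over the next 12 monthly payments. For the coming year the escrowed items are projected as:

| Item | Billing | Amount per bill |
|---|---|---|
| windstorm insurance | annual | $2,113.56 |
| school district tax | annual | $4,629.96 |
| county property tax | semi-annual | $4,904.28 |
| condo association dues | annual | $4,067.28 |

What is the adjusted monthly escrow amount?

$1,755.84

Windstorm insurance — $2,113.56
School district tax — $4,629.96
County property tax — $4,904.28 × 2 = $9,808.56
Condo association dues — $4,067.28
Combined annual = $2,113.56 + $4,629.96 + $9,808.56 + $4,067.28 = $20,619.36
Base monthly escrow = $20,619.36 / 12 = $1,718.28
Shortage per month = $450.72 / 12 = $37.56
Adjusted monthly = $1,718.28 + $37.56 = $1,755.84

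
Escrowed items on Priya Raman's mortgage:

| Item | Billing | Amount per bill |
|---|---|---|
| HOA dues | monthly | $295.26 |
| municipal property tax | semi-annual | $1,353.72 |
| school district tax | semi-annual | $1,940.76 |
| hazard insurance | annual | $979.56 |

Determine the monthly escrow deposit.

HOA dues = $295.26 × 12 = $3,543.12 per year
Municipal property tax = $1,353.72 × 2 = $2,707.44 per year
School district tax = $1,940.76 × 2 = $3,881.52 per year
Hazard insurance = $979.56 per year
Total annual escrow = $11,111.64
Monthly escrow = $11,111.64 ÷ 12 = $925.97

$925.97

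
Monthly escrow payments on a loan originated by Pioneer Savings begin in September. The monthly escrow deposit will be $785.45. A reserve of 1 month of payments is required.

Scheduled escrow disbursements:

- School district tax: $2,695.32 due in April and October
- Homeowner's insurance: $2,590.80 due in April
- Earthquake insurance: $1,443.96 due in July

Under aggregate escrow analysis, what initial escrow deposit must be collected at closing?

Cushion = 1 × $785.45 = $785.45
Trial balance (start $0, +$785.45 each month, − disbursements):
  Sep: +$785.45 → $785.45
  Oct: +$785.45 − $2,695.32 → -$1,124.42
  Nov: +$785.45 → -$338.97
  Dec: +$785.45 → $446.48
  Jan: +$785.45 → $1,231.93
  Feb: +$785.45 → $2,017.38
  Mar: +$785.45 → $2,802.83
  Apr: +$785.45 − $5,286.12 → -$1,697.84
  May: +$785.45 → -$912.39
  Jun: +$785.45 → -$126.94
  Jul: +$785.45 − $1,443.96 → -$785.45
  Aug: +$785.45 → $0.00
Lowest trial balance = -$1,697.84 (Apr)
Initial deposit = cushion − low point = $785.45 − (-$1,697.84) = $2,483.29

$2,483.29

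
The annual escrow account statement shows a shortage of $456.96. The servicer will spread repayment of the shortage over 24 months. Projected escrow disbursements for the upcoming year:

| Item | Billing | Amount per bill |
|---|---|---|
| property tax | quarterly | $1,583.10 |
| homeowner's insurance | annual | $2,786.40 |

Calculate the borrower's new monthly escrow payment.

$778.94

Property tax — $1,583.10 × 4 = $6,332.40
Homeowner's insurance — $2,786.40
Yearly total = $6,332.40 + $2,786.40 = $9,118.80
Per month = $9,118.80 / 12 = $759.90
Shortage per month = $456.96 / 24 = $19.04
Adjusted monthly = $759.90 + $19.04 = $778.94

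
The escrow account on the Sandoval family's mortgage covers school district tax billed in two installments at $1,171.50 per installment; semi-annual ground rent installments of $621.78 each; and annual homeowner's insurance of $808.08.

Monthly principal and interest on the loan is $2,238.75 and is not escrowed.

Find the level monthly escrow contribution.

$366.22

School district tax — $1,171.50 × 2 = $2,343.00 annually
Ground rent — $621.78 × 2 = $1,243.56 annually
Homeowner's insurance — $808.08 annually
Yearly total = $4,394.64
Monthly = $4,394.64 ÷ 12 = $366.22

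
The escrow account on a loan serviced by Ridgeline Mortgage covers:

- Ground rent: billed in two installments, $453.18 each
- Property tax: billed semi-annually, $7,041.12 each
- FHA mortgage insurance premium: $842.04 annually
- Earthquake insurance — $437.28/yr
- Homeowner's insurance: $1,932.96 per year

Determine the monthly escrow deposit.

Ground rent — $453.18 × 2 = $906.36 per year
Property tax — $7,041.12 × 2 = $14,082.24 per year
FHA mortgage insurance premium — $842.04 per year
Earthquake insurance — $437.28 per year
Homeowner's insurance — $1,932.96 per year
Annual escrow total = $18,200.88
Per month = $18,200.88 ÷ 12 = $1,516.74

$1,516.74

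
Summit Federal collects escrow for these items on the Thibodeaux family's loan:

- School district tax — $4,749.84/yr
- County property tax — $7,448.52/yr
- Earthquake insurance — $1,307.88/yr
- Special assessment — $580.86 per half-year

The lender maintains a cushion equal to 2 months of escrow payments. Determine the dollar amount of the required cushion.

$2,444.66

School district tax — $4,749.84 annually
County property tax — $7,448.52 annually
Earthquake insurance — $1,307.88 annually
Special assessment — $580.86 × 2 = $1,161.72 annually
Yearly total = $4,749.84 + $7,448.52 + $1,307.88 + $1,161.72 = $14,667.96
Base monthly escrow = $14,667.96 / 12 = $1,222.33
Cushion = 2 × $1,222.33 = $2,444.66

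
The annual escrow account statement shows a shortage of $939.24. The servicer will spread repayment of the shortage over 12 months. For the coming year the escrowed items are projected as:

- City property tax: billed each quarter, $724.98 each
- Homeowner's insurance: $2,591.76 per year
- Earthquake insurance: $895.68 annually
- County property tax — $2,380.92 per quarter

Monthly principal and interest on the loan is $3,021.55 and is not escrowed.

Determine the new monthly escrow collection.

City property tax = $724.98 × 4 = $2,899.92
Homeowner's insurance = $2,591.76
Earthquake insurance = $895.68
County property tax = $2,380.92 × 4 = $9,523.68
Total per year = $2,899.92 + $2,591.76 + $895.68 + $9,523.68 = $15,911.04
Monthly escrow = $15,911.04 / 12 = $1,325.92
Shortage per month = $939.24 / 12 = $78.27
New monthly escrow = $1,325.92 + $78.27 = $1,404.19

$1,404.19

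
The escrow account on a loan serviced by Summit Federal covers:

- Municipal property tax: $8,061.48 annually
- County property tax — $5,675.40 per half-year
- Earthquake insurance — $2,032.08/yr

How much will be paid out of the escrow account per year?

$21,444.36

Municipal property tax = $8,061.48/yr
County property tax = $5,675.40 × 2 = $11,350.80/yr
Earthquake insurance = $2,032.08/yr
Total per year = $21,444.36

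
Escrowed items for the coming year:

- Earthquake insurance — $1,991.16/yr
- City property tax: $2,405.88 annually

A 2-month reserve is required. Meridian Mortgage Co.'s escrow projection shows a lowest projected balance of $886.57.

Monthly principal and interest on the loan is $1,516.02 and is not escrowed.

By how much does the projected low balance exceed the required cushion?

$153.73

Earthquake insurance — $1,991.16/yr
City property tax — $2,405.88/yr
Total annual escrow = $1,991.16 + $2,405.88 = $4,397.04
Monthly = $4,397.04 ÷ 12 = $366.42
Required reserve = 2 × $366.42 = $732.84
Surplus = $886.57 − $732.84 = $153.73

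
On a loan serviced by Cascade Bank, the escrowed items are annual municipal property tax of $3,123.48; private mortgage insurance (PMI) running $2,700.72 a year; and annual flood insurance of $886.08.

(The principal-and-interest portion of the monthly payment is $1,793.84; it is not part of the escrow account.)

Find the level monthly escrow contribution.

$559.19

Municipal property tax: $3,123.48 annually
Private mortgage insurance (PMI): $2,700.72 annually
Flood insurance: $886.08 annually
Total annual escrow = $3,123.48 + $2,700.72 + $886.08 = $6,710.28
Monthly = $6,710.28 / 12 = $559.19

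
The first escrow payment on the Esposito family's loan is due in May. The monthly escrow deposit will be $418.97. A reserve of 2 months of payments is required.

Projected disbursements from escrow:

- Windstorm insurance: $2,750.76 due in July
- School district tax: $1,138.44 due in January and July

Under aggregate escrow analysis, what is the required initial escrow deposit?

$3,470.23

Cushion = 2 × $418.97 = $837.94
Trial balance (start $0, +$418.97 each month, − disbursements):
  May: +$418.97 → $418.97
  Jun: +$418.97 → $837.94
  Jul: +$418.97 − $3,889.20 → -$2,632.29
  Aug: +$418.97 → -$2,213.32
  Sep: +$418.97 → -$1,794.35
  Oct: +$418.97 → -$1,375.38
  Nov: +$418.97 → -$956.41
  Dec: +$418.97 → -$537.44
  Jan: +$418.97 − $1,138.44 → -$1,256.91
  Feb: +$418.97 → -$837.94
  Mar: +$418.97 → -$418.97
  Apr: +$418.97 → $0.00
Lowest trial balance = -$2,632.29 (Jul)
Initial deposit = cushion − low point = $837.94 − (-$2,632.29) = $3,470.23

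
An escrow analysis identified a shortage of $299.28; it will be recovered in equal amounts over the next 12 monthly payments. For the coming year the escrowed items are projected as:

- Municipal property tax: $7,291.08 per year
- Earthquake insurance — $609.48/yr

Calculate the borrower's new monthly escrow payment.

Municipal property tax — $7,291.08
Earthquake insurance — $609.48
Total annual escrow = $7,291.08 + $609.48 = $7,900.56
Base monthly escrow = $7,900.56 / 12 = $658.38
Shortage per month = $299.28 ÷ 12 = $24.94
Adjusted monthly = $658.38 + $24.94 = $683.32

$683.32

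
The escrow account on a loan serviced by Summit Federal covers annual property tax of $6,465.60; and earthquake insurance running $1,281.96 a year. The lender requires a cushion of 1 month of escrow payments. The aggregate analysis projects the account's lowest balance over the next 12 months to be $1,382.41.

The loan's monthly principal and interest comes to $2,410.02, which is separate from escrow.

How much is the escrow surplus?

$736.78

Property tax: $6,465.60/yr
Earthquake insurance: $1,281.96/yr
Annual escrow total = $7,747.56
Per month = $7,747.56 / 12 = $645.63
Required cushion = 1 × $645.63 = $645.63
Excess over cushion: $1,382.41 − $645.63 = $736.78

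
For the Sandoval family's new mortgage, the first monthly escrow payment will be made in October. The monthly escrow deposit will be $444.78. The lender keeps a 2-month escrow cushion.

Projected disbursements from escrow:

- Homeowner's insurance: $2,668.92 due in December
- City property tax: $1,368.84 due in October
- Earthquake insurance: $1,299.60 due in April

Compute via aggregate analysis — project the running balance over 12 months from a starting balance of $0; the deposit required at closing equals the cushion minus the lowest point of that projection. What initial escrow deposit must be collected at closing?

$3,592.98

Cushion = 2 × $444.78 = $889.56
Trial balance (start $0, +$444.78 each month, − disbursements):
  Oct: +$444.78 − $1,368.84 → -$924.06
  Nov: +$444.78 → -$479.28
  Dec: +$444.78 − $2,668.92 → -$2,703.42
  Jan: +$444.78 → -$2,258.64
  Feb: +$444.78 → -$1,813.86
  Mar: +$444.78 → -$1,369.08
  Apr: +$444.78 − $1,299.60 → -$2,223.90
  May: +$444.78 → -$1,779.12
  Jun: +$444.78 → -$1,334.34
  Jul: +$444.78 → -$889.56
  Aug: +$444.78 → -$444.78
  Sep: +$444.78 → $0.00
Lowest trial balance = -$2,703.42 (Dec)
Initial deposit = cushion − low point = $889.56 − (-$2,703.42) = $3,592.98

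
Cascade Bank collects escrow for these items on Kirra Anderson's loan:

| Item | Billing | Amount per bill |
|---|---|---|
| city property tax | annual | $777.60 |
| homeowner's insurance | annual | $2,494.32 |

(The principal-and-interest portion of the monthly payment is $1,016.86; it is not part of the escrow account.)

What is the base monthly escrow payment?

City property tax — $777.60 per year
Homeowner's insurance — $2,494.32 per year
Total per year = $777.60 + $2,494.32 = $3,271.92
Monthly = $3,271.92 / 12 = $272.66

$272.66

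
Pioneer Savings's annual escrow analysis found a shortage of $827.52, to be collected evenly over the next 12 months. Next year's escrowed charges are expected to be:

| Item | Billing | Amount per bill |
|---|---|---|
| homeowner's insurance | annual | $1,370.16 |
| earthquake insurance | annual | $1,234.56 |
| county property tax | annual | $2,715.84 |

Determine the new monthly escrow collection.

Homeowner's insurance — $1,370.16 annually
Earthquake insurance — $1,234.56 annually
County property tax — $2,715.84 annually
Combined annual = $5,320.56
Monthly escrow = $5,320.56 ÷ 12 = $443.38
Shortage per month = $827.52 / 12 = $68.96
Adjusted monthly = $443.38 + $68.96 = $512.34

$512.34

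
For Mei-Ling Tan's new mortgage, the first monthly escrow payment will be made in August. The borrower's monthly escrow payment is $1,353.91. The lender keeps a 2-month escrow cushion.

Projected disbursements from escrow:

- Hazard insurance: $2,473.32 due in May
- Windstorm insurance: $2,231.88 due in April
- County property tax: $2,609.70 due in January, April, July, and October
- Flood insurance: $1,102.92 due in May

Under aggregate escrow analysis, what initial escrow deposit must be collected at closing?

Cushion = 2 × $1,353.91 = $2,707.82
Trial balance (start $0, +$1,353.91 each month, − disbursements):
  Aug: +$1,353.91 → $1,353.91
  Sep: +$1,353.91 → $2,707.82
  Oct: +$1,353.91 − $2,609.70 → $1,452.03
  Nov: +$1,353.91 → $2,805.94
  Dec: +$1,353.91 → $4,159.85
  Jan: +$1,353.91 − $2,609.70 → $2,904.06
  Feb: +$1,353.91 → $4,257.97
  Mar: +$1,353.91 → $5,611.88
  Apr: +$1,353.91 − $4,841.58 → $2,124.21
  May: +$1,353.91 − $3,576.24 → -$98.12
  Jun: +$1,353.91 → $1,255.79
  Jul: +$1,353.91 − $2,609.70 → $0.00
Lowest trial balance = -$98.12 (May)
Initial deposit = cushion − low point = $2,707.82 − (-$98.12) = $2,805.94

$2,805.94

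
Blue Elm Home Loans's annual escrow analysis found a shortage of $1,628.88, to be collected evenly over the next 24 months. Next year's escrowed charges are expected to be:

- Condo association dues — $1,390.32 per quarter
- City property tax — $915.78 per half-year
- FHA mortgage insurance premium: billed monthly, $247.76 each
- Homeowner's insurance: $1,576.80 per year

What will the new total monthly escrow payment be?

Condo association dues = $1,390.32 × 4 = $5,561.28 per year
City property tax = $915.78 × 2 = $1,831.56 per year
FHA mortgage insurance premium = $247.76 × 12 = $2,973.12 per year
Homeowner's insurance = $1,576.80 per year
Total per year = $5,561.28 + $1,831.56 + $2,973.12 + $1,576.80 = $11,942.76
Per month = $11,942.76 ÷ 12 = $995.23
Shortage per month = $1,628.88 / 24 = $67.87
New monthly escrow = $995.23 + $67.87 = $1,063.10

$1,063.10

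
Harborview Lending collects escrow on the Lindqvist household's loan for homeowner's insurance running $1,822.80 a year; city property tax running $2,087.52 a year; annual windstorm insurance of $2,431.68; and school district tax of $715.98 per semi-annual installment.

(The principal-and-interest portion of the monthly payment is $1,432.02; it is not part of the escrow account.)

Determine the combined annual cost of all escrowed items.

$7,773.96

Homeowner's insurance = $1,822.80 per year
City property tax = $2,087.52 per year
Windstorm insurance = $2,431.68 per year
School district tax = $715.98 × 2 = $1,431.96 per year
Annual escrow total = $7,773.96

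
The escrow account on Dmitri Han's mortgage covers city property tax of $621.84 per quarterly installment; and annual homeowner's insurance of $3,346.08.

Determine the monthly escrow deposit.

City property tax = $621.84 × 4 = $2,487.36
Homeowner's insurance = $3,346.08
Yearly total = $5,833.44
Monthly = $5,833.44 ÷ 12 = $486.12

$486.12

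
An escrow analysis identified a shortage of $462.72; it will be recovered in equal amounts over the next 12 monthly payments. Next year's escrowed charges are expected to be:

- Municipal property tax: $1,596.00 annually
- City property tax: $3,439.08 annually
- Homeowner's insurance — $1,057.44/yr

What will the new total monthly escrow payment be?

Municipal property tax — $1,596.00
City property tax — $3,439.08
Homeowner's insurance — $1,057.44
Yearly total = $1,596.00 + $3,439.08 + $1,057.44 = $6,092.52
Per month = $6,092.52 / 12 = $507.71
Shortage spread = $462.72 ÷ 12 = $38.56/mo
New monthly escrow = $507.71 + $38.56 = $546.27

$546.27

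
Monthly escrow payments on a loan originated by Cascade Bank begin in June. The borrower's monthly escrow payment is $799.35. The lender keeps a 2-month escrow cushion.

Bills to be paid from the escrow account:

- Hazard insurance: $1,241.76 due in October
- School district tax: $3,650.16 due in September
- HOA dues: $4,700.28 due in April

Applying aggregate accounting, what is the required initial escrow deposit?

Cushion = 2 × $799.35 = $1,598.70
Trial balance (start $0, +$799.35 each month, − disbursements):
  Jun: +$799.35 → $799.35
  Jul: +$799.35 → $1,598.70
  Aug: +$799.35 → $2,398.05
  Sep: +$799.35 − $3,650.16 → -$452.76
  Oct: +$799.35 − $1,241.76 → -$895.17
  Nov: +$799.35 → -$95.82
  Dec: +$799.35 → $703.53
  Jan: +$799.35 → $1,502.88
  Feb: +$799.35 → $2,302.23
  Mar: +$799.35 → $3,101.58
  Apr: +$799.35 − $4,700.28 → -$799.35
  May: +$799.35 → $0.00
Lowest trial balance = -$895.17 (Oct)
Initial deposit = cushion − low point = $1,598.70 − (-$895.17) = $2,493.87

$2,493.87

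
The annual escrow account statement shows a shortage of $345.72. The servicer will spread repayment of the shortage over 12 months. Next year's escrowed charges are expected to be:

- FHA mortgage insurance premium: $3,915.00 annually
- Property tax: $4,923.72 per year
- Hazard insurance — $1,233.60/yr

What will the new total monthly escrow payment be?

$868.17

FHA mortgage insurance premium: $3,915.00/yr
Property tax: $4,923.72/yr
Hazard insurance: $1,233.60/yr
Yearly total = $3,915.00 + $4,923.72 + $1,233.60 = $10,072.32
Base monthly escrow = $10,072.32 ÷ 12 = $839.36
Shortage spread = $345.72 / 12 = $28.81/mo
New monthly escrow = $839.36 + $28.81 = $868.17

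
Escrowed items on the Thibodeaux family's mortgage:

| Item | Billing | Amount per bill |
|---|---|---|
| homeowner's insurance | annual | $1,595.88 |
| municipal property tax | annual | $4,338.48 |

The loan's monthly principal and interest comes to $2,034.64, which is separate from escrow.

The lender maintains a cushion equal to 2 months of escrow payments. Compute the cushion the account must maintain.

Homeowner's insurance = $1,595.88
Municipal property tax = $4,338.48
Yearly total = $5,934.36
Monthly escrow = $5,934.36 / 12 = $494.53
Cushion = 2 × $494.53 = $989.06

$989.06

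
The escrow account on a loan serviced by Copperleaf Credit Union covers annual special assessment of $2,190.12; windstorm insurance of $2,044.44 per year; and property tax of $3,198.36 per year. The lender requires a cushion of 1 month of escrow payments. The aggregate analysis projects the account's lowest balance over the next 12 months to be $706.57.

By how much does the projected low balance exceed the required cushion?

$87.16

Special assessment: $2,190.12
Windstorm insurance: $2,044.44
Property tax: $3,198.36
Combined annual = $2,190.12 + $2,044.44 + $3,198.36 = $7,432.92
Per month = $7,432.92 / 12 = $619.41
Required reserve = 1 × $619.41 = $619.41
Surplus = $706.57 − $619.41 = $87.16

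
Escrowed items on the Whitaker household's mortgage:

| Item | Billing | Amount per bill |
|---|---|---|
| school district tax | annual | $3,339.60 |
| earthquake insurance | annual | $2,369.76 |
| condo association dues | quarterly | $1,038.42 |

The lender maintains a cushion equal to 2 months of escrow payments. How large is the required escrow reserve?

School district tax = $3,339.60 annually
Earthquake insurance = $2,369.76 annually
Condo association dues = $1,038.42 × 4 = $4,153.68 annually
Annual escrow total = $9,863.04
Per month = $9,863.04 / 12 = $821.92
Reserve = 2 × $821.92 = $1,643.84

$1,643.84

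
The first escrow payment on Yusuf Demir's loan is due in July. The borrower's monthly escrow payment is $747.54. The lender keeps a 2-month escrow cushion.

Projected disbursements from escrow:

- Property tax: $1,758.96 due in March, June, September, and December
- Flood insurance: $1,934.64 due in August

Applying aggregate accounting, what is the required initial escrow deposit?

$2,946.06

Cushion = 2 × $747.54 = $1,495.08
Trial balance (start $0, +$747.54 each month, − disbursements):
  Jul: +$747.54 → $747.54
  Aug: +$747.54 − $1,934.64 → -$439.56
  Sep: +$747.54 − $1,758.96 → -$1,450.98
  Oct: +$747.54 → -$703.44
  Nov: +$747.54 → $44.10
  Dec: +$747.54 − $1,758.96 → -$967.32
  Jan: +$747.54 → -$219.78
  Feb: +$747.54 → $527.76
  Mar: +$747.54 − $1,758.96 → -$483.66
  Apr: +$747.54 → $263.88
  May: +$747.54 → $1,011.42
  Jun: +$747.54 − $1,758.96 → $0.00
Lowest trial balance = -$1,450.98 (Sep)
Initial deposit = cushion − low point = $1,495.08 − (-$1,450.98) = $2,946.06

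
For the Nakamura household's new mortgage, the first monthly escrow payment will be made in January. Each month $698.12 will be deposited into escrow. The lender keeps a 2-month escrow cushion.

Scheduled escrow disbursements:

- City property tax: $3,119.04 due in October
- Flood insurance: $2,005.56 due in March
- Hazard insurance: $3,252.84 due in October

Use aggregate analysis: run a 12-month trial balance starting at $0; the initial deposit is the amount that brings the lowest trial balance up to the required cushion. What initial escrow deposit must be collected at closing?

$2,792.48

Cushion = 2 × $698.12 = $1,396.24
Trial balance (start $0, +$698.12 each month, − disbursements):
  Jan: +$698.12 → $698.12
  Feb: +$698.12 → $1,396.24
  Mar: +$698.12 − $2,005.56 → $88.80
  Apr: +$698.12 → $786.92
  May: +$698.12 → $1,485.04
  Jun: +$698.12 → $2,183.16
  Jul: +$698.12 → $2,881.28
  Aug: +$698.12 → $3,579.40
  Sep: +$698.12 → $4,277.52
  Oct: +$698.12 − $6,371.88 → -$1,396.24
  Nov: +$698.12 → -$698.12
  Dec: +$698.12 → $0.00
Lowest trial balance = -$1,396.24 (Oct)
Initial deposit = cushion − low point = $1,396.24 − (-$1,396.24) = $2,792.48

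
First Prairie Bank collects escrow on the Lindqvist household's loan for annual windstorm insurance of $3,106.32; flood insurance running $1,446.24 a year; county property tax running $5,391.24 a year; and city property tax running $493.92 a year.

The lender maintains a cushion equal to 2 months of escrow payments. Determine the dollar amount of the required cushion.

$1,739.62

Windstorm insurance — $3,106.32
Flood insurance — $1,446.24
County property tax — $5,391.24
City property tax — $493.92
Total per year = $3,106.32 + $1,446.24 + $5,391.24 + $493.92 = $10,437.72
Monthly escrow = $10,437.72 ÷ 12 = $869.81
Required cushion = 2 × $869.81 = $1,739.62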